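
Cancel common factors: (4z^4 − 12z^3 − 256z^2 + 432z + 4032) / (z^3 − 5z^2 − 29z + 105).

(4z^3 + 16z^2 − 144z − 576)/(z^2 + 2z − 15)

By polynomial division,
  4z^4 − 12z^3 − 256z^2 + 432z + 4032 = (4z + 8)(z^3 − 5z^2 − 29z + 105) + (−100z^2 + 244z + 3192)
  z^3 − 5z^2 − 29z + 105 = (−(1/100)z + 16/625)(−100z^2 + 244z + 3192) + (−(2079/625)z + 14553/625)
  −100z^2 + 244z + 3192 = ((62500/2079)z + 95000/693)(−(2079/625)z + 14553/625) + (0)
Last nonzero remainder: −(2079/625)z + 14553/625. Dividing through by −2079/625 gives the monic gcd z − 7.
Cancel z − 7 from numerator and denominator to get the reduced form.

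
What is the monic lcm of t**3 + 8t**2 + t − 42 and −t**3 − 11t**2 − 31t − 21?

t**4 + 9t**3 + 9t**2 − 41t − 42

Apply the Euclidean algorithm:
  t**3 + 8t**2 + t − 42 = (−1)(−t**3 − 11t**2 − 31t − 21) + (−3t**2 − 30t − 63)
  −t**3 − 11t**2 − 31t − 21 = ((1/3)t + 1/3)(−3t**2 − 30t − 63) + (0)
Last nonzero remainder: −3t**2 − 30t − 63. Dividing through by −3 gives the monic gcd t**2 + 10t + 21.
Then lcm(f, g) = f·g / gcd(f, g); expanding and making the result monic gives the answer.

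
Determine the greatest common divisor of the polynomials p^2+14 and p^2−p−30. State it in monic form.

Apply the Euclidean algorithm:
  p^2+14 = (p^2−p−30) + (p+44)
  p^2−p−30 = (p−45)(p+44) + (1950)
  p+44 = ((1/1950)p+22/975)(1950) + (0)
The last nonzero remainder is the constant 1950, so the polynomials are coprime and gcd = 1.

1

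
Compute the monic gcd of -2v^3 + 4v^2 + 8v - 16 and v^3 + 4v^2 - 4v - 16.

Apply the Euclidean algorithm:
  -2v^3 + 4v^2 + 8v - 16 = (-2)(v^3 + 4v^2 - 4v - 16) + (12v^2 - 48)
  v^3 + 4v^2 - 4v - 16 = ((1/12)v + 1/3)(12v^2 - 48) + (0)
Last nonzero remainder: 12v^2 - 48. Dividing through by 12 gives the monic gcd v^2 - 4.

v^2 - 4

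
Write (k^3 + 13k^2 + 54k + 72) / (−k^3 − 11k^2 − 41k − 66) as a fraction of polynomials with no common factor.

Euclidean algorithm in ℚ[k]:
  k^3 + 13k^2 + 54k + 72 = (−1)(−k^3 − 11k^2 − 41k − 66) + (2k^2 + 13k + 6)
  −k^3 − 11k^2 − 41k − 66 = (−(1/2)k − 9/4)(2k^2 + 13k + 6) + (−(35/4)k − 105/2)
  2k^2 + 13k + 6 = (−(8/35)k − 4/35)(−(35/4)k − 105/2) + (0)
Last nonzero remainder: −(35/4)k − 105/2. Dividing through by −35/4 gives the monic gcd k + 6.
Cancel k + 6 from numerator and denominator to get the reduced form.

(−k^2 − 7k − 12)/(k^2 + 5k + 11)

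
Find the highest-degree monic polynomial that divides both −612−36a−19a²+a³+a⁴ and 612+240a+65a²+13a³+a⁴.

102+23a+7a²+a³

Apply the Euclidean algorithm:
  a⁴+a³−19a²−36a−612 = (a⁴+13a³+65a²+240a+612) + (−12a³−84a²−276a−1224)
  a⁴+13a³+65a²+240a+612 = (−(1/12)a−1/2)(−12a³−84a²−276a−1224) + (0)
Last nonzero remainder: −12a³−84a²−276a−1224. Dividing through by −12 gives the monic gcd a³+7a²+23a+102.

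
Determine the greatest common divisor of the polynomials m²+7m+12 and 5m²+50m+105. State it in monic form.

m+3

By polynomial division,
  m²+7m+12 = (1/5)(5m²+50m+105) + (-3m-9)
  5m²+50m+105 = (-(5/3)m-35/3)(-3m-9) + (0)
Last nonzero remainder: -3m-9. Dividing through by -3 gives the monic gcd m+3.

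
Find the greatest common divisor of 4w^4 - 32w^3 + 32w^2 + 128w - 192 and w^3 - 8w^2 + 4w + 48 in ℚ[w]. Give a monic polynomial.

w^2 - 4w - 12

By polynomial division,
  4w^4 - 32w^3 + 32w^2 + 128w - 192 = (4w)(w^3 - 8w^2 + 4w + 48) + (16w^2 - 64w - 192)
  w^3 - 8w^2 + 4w + 48 = ((1/16)w - 1/4)(16w^2 - 64w - 192) + (0)
Last nonzero remainder: 16w^2 - 64w - 192. Dividing through by 16 gives the monic gcd w^2 - 4w - 12.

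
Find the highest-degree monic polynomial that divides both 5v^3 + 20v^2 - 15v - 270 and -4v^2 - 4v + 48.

v - 3

Euclidean algorithm in ℚ[v]:
  5v^3 + 20v^2 - 15v - 270 = (-(5/4)v - 15/4)(-4v^2 - 4v + 48) + (30v - 90)
  -4v^2 - 4v + 48 = (-(2/15)v - 8/15)(30v - 90) + (0)
Last nonzero remainder: 30v - 90. Dividing through by 30 gives the monic gcd v - 3.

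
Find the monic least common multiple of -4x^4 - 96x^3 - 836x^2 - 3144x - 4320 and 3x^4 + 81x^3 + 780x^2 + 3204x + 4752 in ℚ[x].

By polynomial division,
  -4x^4 - 96x^3 - 836x^2 - 3144x - 4320 = (-4/3)(3x^4 + 81x^3 + 780x^2 + 3204x + 4752) + (12x^3 + 204x^2 + 1128x + 2016)
  3x^4 + 81x^3 + 780x^2 + 3204x + 4752 = ((1/4)x + 5/2)(12x^3 + 204x^2 + 1128x + 2016) + (-12x^2 - 120x - 288)
  12x^3 + 204x^2 + 1128x + 2016 = (-x - 7)(-12x^2 - 120x - 288) + (0)
Last nonzero remainder: -12x^2 - 120x - 288. Dividing through by -12 gives the monic gcd x^2 + 10x + 24.
Then lcm(f, g) = f·g / gcd(f, g); expanding and making the result monic gives the answer.

x^6 + 41x^5 + 683x^4 + 5923x^3 + 28236x^2 + 70236x + 71280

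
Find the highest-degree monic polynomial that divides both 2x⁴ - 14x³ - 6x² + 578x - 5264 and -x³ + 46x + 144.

x - 8

Apply the Euclidean algorithm:
  2x⁴ - 14x³ - 6x² + 578x - 5264 = (-2x + 14)(-x³ + 46x + 144) + (86x² + 222x - 7280)
  -x³ + 46x + 144 = (-(1/86)x + 111/3698)(86x² + 222x - 7280) + (-(83787/1849)x + 670296/1849)
  86x² + 222x - 7280 = (-(159014/83787)x - 1682590/83787)(-(83787/1849)x + 670296/1849) + (0)
Last nonzero remainder: -(83787/1849)x + 670296/1849. Dividing through by -83787/1849 gives the monic gcd x - 8.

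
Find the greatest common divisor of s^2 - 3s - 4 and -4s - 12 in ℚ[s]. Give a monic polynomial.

1

Euclidean algorithm in ℚ[s]:
  s^2 - 3s - 4 = (-(1/4)s + 3/2)(-4s - 12) + (14)
  -4s - 12 = (-(2/7)s - 6/7)(14) + (0)
The last nonzero remainder is the constant 14, so the polynomials are coprime and gcd = 1.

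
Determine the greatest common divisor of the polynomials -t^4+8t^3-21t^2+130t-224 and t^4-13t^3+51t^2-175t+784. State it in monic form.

t^3-6t^2+9t-112

Apply the Euclidean algorithm:
  -t^4+8t^3-21t^2+130t-224 = (-1)(t^4-13t^3+51t^2-175t+784) + (-5t^3+30t^2-45t+560)
  t^4-13t^3+51t^2-175t+784 = (-(1/5)t+7/5)(-5t^3+30t^2-45t+560) + (0)
Last nonzero remainder: -5t^3+30t^2-45t+560. Dividing through by -5 gives the monic gcd t^3-6t^2+9t-112.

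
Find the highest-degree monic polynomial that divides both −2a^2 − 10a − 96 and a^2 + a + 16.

Repeated division with remainder:
  −2a^2 − 10a − 96 = (−2)(a^2 + a + 16) + (−8a − 64)
  a^2 + a + 16 = (−(1/8)a + 7/8)(−8a − 64) + (72)
  −8a − 64 = (−(1/9)a − 8/9)(72) + (0)
The last nonzero remainder is the constant 72, so the polynomials are coprime and gcd = 1.

1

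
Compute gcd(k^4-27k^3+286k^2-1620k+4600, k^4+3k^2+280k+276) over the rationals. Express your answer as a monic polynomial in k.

Apply the Euclidean algorithm:
  k^4-27k^3+286k^2-1620k+4600 = (k^4+3k^2+280k+276) + (-27k^3+283k^2-1900k+4324)
  k^4+3k^2+280k+276 = (-(1/27)k-283/729)(-27k^3+283k^2-1900k+4324) + ((30976/729)k^2-(216832/729)k+1424896/729)
  -27k^3+283k^2-1900k+4324 = (-(19683/30976)k+34263/15488)((30976/729)k^2-(216832/729)k+1424896/729) + (0)
Last nonzero remainder: (30976/729)k^2-(216832/729)k+1424896/729. Dividing through by 30976/729 gives the monic gcd k^2-7k+46.

k^2-7k+46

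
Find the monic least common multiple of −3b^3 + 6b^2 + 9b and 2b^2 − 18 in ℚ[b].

Euclidean algorithm in ℚ[b]:
  −3b^3 + 6b^2 + 9b = (−(3/2)b + 3)(2b^2 − 18) + (−18b + 54)
  2b^2 − 18 = (−(1/9)b − 1/3)(−18b + 54) + (0)
Last nonzero remainder: −18b + 54. Dividing through by −18 gives the monic gcd b − 3.
Then lcm(f, g) = f·g / gcd(f, g); expanding and making the result monic gives the answer.

b^4 + b^3 − 9b^2 − 9b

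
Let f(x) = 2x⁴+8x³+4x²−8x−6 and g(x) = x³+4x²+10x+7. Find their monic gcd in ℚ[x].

x+1

Euclidean algorithm in ℚ[x]:
  2x⁴+8x³+4x²−8x−6 = (2x)(x³+4x²+10x+7) + (−16x²−22x−6)
  x³+4x²+10x+7 = (−(1/16)x−21/128)(−16x²−22x−6) + ((385/64)x+385/64)
  −16x²−22x−6 = (−(1024/385)x−384/385)((385/64)x+385/64) + (0)
Last nonzero remainder: (385/64)x+385/64. Dividing through by 385/64 gives the monic gcd x+1.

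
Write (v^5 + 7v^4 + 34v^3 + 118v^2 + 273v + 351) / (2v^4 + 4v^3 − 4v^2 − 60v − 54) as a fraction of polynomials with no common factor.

(v^3 + 3v^2 + 13v + 39)/(2v^2 − 4v − 6)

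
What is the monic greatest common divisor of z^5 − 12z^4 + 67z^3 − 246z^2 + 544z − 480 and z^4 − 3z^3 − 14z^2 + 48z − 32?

z^2 − 6z + 8

Euclidean algorithm in ℚ[z]:
  z^5 − 12z^4 + 67z^3 − 246z^2 + 544z − 480 = (z − 9)(z^4 − 3z^3 − 14z^2 + 48z − 32) + (54z^3 − 420z^2 + 1008z − 768)
  z^4 − 3z^3 − 14z^2 + 48z − 32 = ((1/54)z + 43/486)(54z^3 − 420z^2 + 1008z − 768) + ((364/81)z^2 − (728/27)z + 2912/81)
  54z^3 − 420z^2 + 1008z − 768 = ((2187/182)z − 1944/91)((364/81)z^2 − (728/27)z + 2912/81) + (0)
Last nonzero remainder: (364/81)z^2 − (728/27)z + 2912/81. Dividing through by 364/81 gives the monic gcd z^2 − 6z + 8.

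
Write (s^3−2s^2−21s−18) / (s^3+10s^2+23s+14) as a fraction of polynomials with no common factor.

By polynomial division,
  s^3−2s^2−21s−18 = (s^3+10s^2+23s+14) + (−12s^2−44s−32)
  s^3+10s^2+23s+14 = (−(1/12)s−19/36)(−12s^2−44s−32) + (−(26/9)s−26/9)
  −12s^2−44s−32 = ((54/13)s+144/13)(−(26/9)s−26/9) + (0)
Last nonzero remainder: −(26/9)s−26/9. Dividing through by −26/9 gives the monic gcd s+1.
Cancel s+1 from numerator and denominator to get the reduced form.

(s^2−3s−18)/(s^2+9s+14)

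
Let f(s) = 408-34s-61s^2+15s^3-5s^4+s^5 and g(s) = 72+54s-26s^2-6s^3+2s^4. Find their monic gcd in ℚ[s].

Euclidean algorithm in ℚ[s]:
  s^5-5s^4+15s^3-61s^2-34s+408 = ((1/2)s-1)(2s^4-6s^3-26s^2+54s+72) + (22s^3-114s^2-16s+480)
  2s^4-6s^3-26s^2+54s+72 = ((1/11)s+24/121)(22s^3-114s^2-16s+480) + (-(234/121)s^2+(1638/121)s-2808/121)
  22s^3-114s^2-16s+480 = (-(1331/117)s-2420/117)(-(234/121)s^2+(1638/121)s-2808/121) + (0)
Last nonzero remainder: -(234/121)s^2+(1638/121)s-2808/121. Dividing through by -234/121 gives the monic gcd s^2-7s+12.

12-7s+s^2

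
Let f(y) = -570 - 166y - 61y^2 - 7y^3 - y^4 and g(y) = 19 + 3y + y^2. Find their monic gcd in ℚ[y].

Apply the Euclidean algorithm:
  -y^4 - 7y^3 - 61y^2 - 166y - 570 = (-y^2 - 4y - 30)(y^2 + 3y + 19) + (0)
The last nonzero remainder y^2 + 3y + 19 is already monic.

19 + 3y + y^2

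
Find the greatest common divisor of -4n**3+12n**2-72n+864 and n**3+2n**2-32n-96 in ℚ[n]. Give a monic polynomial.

n-6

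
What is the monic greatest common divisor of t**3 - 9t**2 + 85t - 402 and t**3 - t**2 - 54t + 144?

Repeated division with remainder:
  t**3 - 9t**2 + 85t - 402 = (t**3 - t**2 - 54t + 144) + (-8t**2 + 139t - 546)
  t**3 - t**2 - 54t + 144 = (-(1/8)t - 131/64)(-8t**2 + 139t - 546) + ((10385/64)t - 31155/32)
  -8t**2 + 139t - 546 = (-(512/10385)t + 5824/10385)((10385/64)t - 31155/32) + (0)
Last nonzero remainder: (10385/64)t - 31155/32. Dividing through by 10385/64 gives the monic gcd t - 6.

t - 6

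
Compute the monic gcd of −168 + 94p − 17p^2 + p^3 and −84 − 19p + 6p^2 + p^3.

−4 + p

By polynomial division,
  p^3 − 17p^2 + 94p − 168 = (p^3 + 6p^2 − 19p − 84) + (−23p^2 + 113p − 84)
  p^3 + 6p^2 − 19p − 84 = (−(1/23)p − 251/529)(−23p^2 + 113p − 84) + ((16380/529)p − 65520/529)
  −23p^2 + 113p − 84 = (−(12167/16380)p + 529/780)((16380/529)p − 65520/529) + (0)
Last nonzero remainder: (16380/529)p − 65520/529. Dividing through by 16380/529 gives the monic gcd p − 4.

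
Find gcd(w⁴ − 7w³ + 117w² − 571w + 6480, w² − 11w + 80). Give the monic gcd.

Euclidean algorithm in ℚ[w]:
  w⁴ − 7w³ + 117w² − 571w + 6480 = (w² + 4w + 81)(w² − 11w + 80) + (0)
The last nonzero remainder w² − 11w + 80 is already monic.

w² − 11w + 80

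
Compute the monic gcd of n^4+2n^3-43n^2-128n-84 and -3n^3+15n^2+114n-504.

n^2-n-42

Apply the Euclidean algorithm:
  n^4+2n^3-43n^2-128n-84 = (-(1/3)n-7/3)(-3n^3+15n^2+114n-504) + (30n^2-30n-1260)
  -3n^3+15n^2+114n-504 = (-(1/10)n+2/5)(30n^2-30n-1260) + (0)
Last nonzero remainder: 30n^2-30n-1260. Dividing through by 30 gives the monic gcd n^2-n-42.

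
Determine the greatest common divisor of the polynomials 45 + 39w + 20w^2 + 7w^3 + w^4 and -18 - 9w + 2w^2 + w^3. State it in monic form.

3 + w

By polynomial division,
  w^4 + 7w^3 + 20w^2 + 39w + 45 = (w + 5)(w^3 + 2w^2 - 9w - 18) + (19w^2 + 102w + 135)
  w^3 + 2w^2 - 9w - 18 = ((1/19)w - 64/361)(19w^2 + 102w + 135) + ((714/361)w + 2142/361)
  19w^2 + 102w + 135 = ((6859/714)w + 5415/238)((714/361)w + 2142/361) + (0)
Last nonzero remainder: (714/361)w + 2142/361. Dividing through by 714/361 gives the monic gcd w + 3.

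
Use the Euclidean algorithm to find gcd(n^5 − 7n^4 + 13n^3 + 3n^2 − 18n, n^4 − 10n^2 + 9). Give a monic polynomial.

Apply the Euclidean algorithm:
  n^5 − 7n^4 + 13n^3 + 3n^2 − 18n = (n − 7)(n^4 − 10n^2 + 9) + (23n^3 − 67n^2 − 27n + 63)
  n^4 − 10n^2 + 9 = ((1/23)n + 67/529)(23n^3 − 67n^2 − 27n + 63) + (−(180/529)n^2 + (360/529)n + 540/529)
  23n^3 − 67n^2 − 27n + 63 = (−(12167/180)n + 3703/60)(−(180/529)n^2 + (360/529)n + 540/529) + (0)
Last nonzero remainder: −(180/529)n^2 + (360/529)n + 540/529. Dividing through by −180/529 gives the monic gcd n^2 − 2n − 3.

n^2 − 2n − 3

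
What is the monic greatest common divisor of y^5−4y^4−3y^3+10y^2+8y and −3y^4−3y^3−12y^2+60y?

y^2−2y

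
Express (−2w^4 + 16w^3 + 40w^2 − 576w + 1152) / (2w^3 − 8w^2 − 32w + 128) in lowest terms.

(−w^2 + 36)/(w + 4)

Repeated division with remainder:
  −2w^4 + 16w^3 + 40w^2 − 576w + 1152 = (−w + 4)(2w^3 − 8w^2 − 32w + 128) + (40w^2 − 320w + 640)
  2w^3 − 8w^2 − 32w + 128 = ((1/20)w + 1/5)(40w^2 − 320w + 640) + (0)
Last nonzero remainder: 40w^2 − 320w + 640. Dividing through by 40 gives the monic gcd w^2 − 8w + 16.
Cancel w^2 − 8w + 16 from numerator and denominator to get the reduced form.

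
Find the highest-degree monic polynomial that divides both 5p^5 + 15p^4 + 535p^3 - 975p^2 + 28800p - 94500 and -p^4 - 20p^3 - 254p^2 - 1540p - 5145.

p^2 + 10p + 105

Repeated division with remainder:
  5p^5 + 15p^4 + 535p^3 - 975p^2 + 28800p - 94500 = (-5p + 85)(-p^4 - 20p^3 - 254p^2 - 1540p - 5145) + (965p^3 + 12915p^2 + 133975p + 342825)
  -p^4 - 20p^3 - 254p^2 - 1540p - 5145 = (-(1/965)p - 1277/186245)(965p^3 + 12915p^2 + 133975p + 342825) + (-(991320/37249)p^2 - (9913200/37249)p - 104088600/37249)
  965p^3 + 12915p^2 + 133975p + 342825 = (-(7189057/198264)p - 24323597/198264)(-(991320/37249)p^2 - (9913200/37249)p - 104088600/37249) + (0)
Last nonzero remainder: -(991320/37249)p^2 - (9913200/37249)p - 104088600/37249. Dividing through by -991320/37249 gives the monic gcd p^2 + 10p + 105.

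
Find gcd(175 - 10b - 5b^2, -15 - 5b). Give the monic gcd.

1

By polynomial division,
  -5b^2 - 10b + 175 = (b - 1)(-5b - 15) + (160)
  -5b - 15 = (-(1/32)b - 3/32)(160) + (0)
The last nonzero remainder is the constant 160, so the polynomials are coprime and gcd = 1.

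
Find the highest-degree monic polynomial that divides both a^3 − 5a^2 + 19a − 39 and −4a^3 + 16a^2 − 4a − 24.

Apply the Euclidean algorithm:
  a^3 − 5a^2 + 19a − 39 = (−1/4)(−4a^3 + 16a^2 − 4a − 24) + (−a^2 + 18a − 45)
  −4a^3 + 16a^2 − 4a − 24 = (4a + 56)(−a^2 + 18a − 45) + (−832a + 2496)
  −a^2 + 18a − 45 = ((1/832)a − 15/832)(−832a + 2496) + (0)
Last nonzero remainder: −832a + 2496. Dividing through by −832 gives the monic gcd a − 3.

a − 3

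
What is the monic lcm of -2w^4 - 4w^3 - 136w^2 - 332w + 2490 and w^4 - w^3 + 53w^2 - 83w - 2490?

w^5 - 4w^4 + 56w^3 - 242w^2 - 2241w + 7470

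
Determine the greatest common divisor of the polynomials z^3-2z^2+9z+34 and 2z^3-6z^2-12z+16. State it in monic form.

Apply the Euclidean algorithm:
  z^3-2z^2+9z+34 = (1/2)(2z^3-6z^2-12z+16) + (z^2+15z+26)
  2z^3-6z^2-12z+16 = (2z-36)(z^2+15z+26) + (476z+952)
  z^2+15z+26 = ((1/476)z+13/476)(476z+952) + (0)
Last nonzero remainder: 476z+952. Dividing through by 476 gives the monic gcd z+2.

z+2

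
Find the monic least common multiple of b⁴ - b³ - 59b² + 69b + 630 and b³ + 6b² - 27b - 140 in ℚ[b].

b⁵ + 3b⁴ - 63b³ - 167b² + 906b + 2520

Repeated division with remainder:
  b⁴ - b³ - 59b² + 69b + 630 = (b - 7)(b³ + 6b² - 27b - 140) + (10b² + 20b - 350)
  b³ + 6b² - 27b - 140 = ((1/10)b + 2/5)(10b² + 20b - 350) + (0)
Last nonzero remainder: 10b² + 20b - 350. Dividing through by 10 gives the monic gcd b² + 2b - 35.
Then lcm(f, g) = f·g / gcd(f, g); expanding and making the result monic gives the answer.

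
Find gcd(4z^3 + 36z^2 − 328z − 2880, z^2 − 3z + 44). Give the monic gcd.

By polynomial division,
  4z^3 + 36z^2 − 328z − 2880 = (4z + 48)(z^2 − 3z + 44) + (−360z − 4992)
  z^2 − 3z + 44 = (−(1/360)z + 253/5400)(−360z − 4992) + (62524/225)
  −360z − 4992 = (−(20250/15631)z − 280800/15631)(62524/225) + (0)
The last nonzero remainder is the constant 62524/225, so the polynomials are coprime and gcd = 1.

1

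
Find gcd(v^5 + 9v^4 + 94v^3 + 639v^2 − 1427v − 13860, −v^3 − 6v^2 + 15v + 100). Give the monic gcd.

v^2 + v − 20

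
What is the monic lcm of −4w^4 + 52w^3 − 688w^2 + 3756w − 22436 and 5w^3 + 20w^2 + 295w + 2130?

w^5 − 7w^4 + 94w^3 + 93w^2 − 25w + 33654

Euclidean algorithm in ℚ[w]:
  −4w^4 + 52w^3 − 688w^2 + 3756w − 22436 = (−(4/5)w + 68/5)(5w^3 + 20w^2 + 295w + 2130) + (−724w^2 + 1448w − 51404)
  5w^3 + 20w^2 + 295w + 2130 = (−(5/724)w − 15/362)(−724w^2 + 1448w − 51404) + (0)
Last nonzero remainder: −724w^2 + 1448w − 51404. Dividing through by −724 gives the monic gcd w^2 − 2w + 71.
Then lcm(f, g) = f·g / gcd(f, g); expanding and making the result monic gives the answer.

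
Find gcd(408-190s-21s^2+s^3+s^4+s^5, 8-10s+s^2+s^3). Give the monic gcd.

-8+2s+s^2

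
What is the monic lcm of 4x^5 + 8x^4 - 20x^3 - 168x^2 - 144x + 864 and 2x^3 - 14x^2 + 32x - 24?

Euclidean algorithm in ℚ[x]:
  4x^5 + 8x^4 - 20x^3 - 168x^2 - 144x + 864 = (2x^2 + 18x + 84)(2x^3 - 14x^2 + 32x - 24) + (480x^2 - 2400x + 2880)
  2x^3 - 14x^2 + 32x - 24 = ((1/240)x - 1/120)(480x^2 - 2400x + 2880) + (0)
Last nonzero remainder: 480x^2 - 2400x + 2880. Dividing through by 480 gives the monic gcd x^2 - 5x + 6.
Then lcm(f, g) = f·g / gcd(f, g); expanding and making the result monic gives the answer.

x^6 - 9x^4 - 32x^3 + 48x^2 + 288x - 432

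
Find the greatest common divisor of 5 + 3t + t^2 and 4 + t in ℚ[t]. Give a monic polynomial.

By polynomial division,
  t^2 + 3t + 5 = (t − 1)(t + 4) + (9)
  t + 4 = ((1/9)t + 4/9)(9) + (0)
The last nonzero remainder is the constant 9, so the polynomials are coprime and gcd = 1.

1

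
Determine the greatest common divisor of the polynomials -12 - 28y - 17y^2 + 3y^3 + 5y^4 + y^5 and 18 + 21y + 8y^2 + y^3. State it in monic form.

6 + 5y + y^2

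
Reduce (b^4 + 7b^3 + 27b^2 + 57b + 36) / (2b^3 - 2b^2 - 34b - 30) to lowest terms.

(b^2 + 3b + 12)/(2b - 10)

Apply the Euclidean algorithm:
  b^4 + 7b^3 + 27b^2 + 57b + 36 = ((1/2)b + 4)(2b^3 - 2b^2 - 34b - 30) + (52b^2 + 208b + 156)
  2b^3 - 2b^2 - 34b - 30 = ((1/26)b - 5/26)(52b^2 + 208b + 156) + (0)
Last nonzero remainder: 52b^2 + 208b + 156. Dividing through by 52 gives the monic gcd b^2 + 4b + 3.
Cancel b^2 + 4b + 3 from numerator and denominator to get the reduced form.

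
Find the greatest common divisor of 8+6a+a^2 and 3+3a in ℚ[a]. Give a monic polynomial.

Euclidean algorithm in ℚ[a]:
  a^2+6a+8 = ((1/3)a+5/3)(3a+3) + (3)
  3a+3 = (a+1)(3) + (0)
The last nonzero remainder is the constant 3, so the polynomials are coprime and gcd = 1.

1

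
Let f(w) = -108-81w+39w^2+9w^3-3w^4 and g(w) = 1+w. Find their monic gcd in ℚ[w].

1+w

Euclidean algorithm in ℚ[w]:
  -3w^4+9w^3+39w^2-81w-108 = (-3w^3+12w^2+27w-108)(w+1) + (0)
The last nonzero remainder w+1 is already monic.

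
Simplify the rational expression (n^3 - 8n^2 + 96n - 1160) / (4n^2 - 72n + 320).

(n^2 + 2n + 116)/(4n - 32)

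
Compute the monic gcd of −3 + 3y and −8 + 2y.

1

Apply the Euclidean algorithm:
  3y − 3 = (3/2)(2y − 8) + (9)
  2y − 8 = ((2/9)y − 8/9)(9) + (0)
The last nonzero remainder is the constant 9, so the polynomials are coprime and gcd = 1.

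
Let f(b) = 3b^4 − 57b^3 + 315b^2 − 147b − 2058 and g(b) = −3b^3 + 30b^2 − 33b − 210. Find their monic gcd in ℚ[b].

Apply the Euclidean algorithm:
  3b^4 − 57b^3 + 315b^2 − 147b − 2058 = (−b + 9)(−3b^3 + 30b^2 − 33b − 210) + (12b^2 − 60b − 168)
  −3b^3 + 30b^2 − 33b − 210 = (−(1/4)b + 5/4)(12b^2 − 60b − 168) + (0)
Last nonzero remainder: 12b^2 − 60b − 168. Dividing through by 12 gives the monic gcd b^2 − 5b − 14.

b^2 − 5b − 14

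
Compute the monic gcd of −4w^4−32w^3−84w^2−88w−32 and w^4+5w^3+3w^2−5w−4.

w^3+6w^2+9w+4

Repeated division with remainder:
  −4w^4−32w^3−84w^2−88w−32 = (−4)(w^4+5w^3+3w^2−5w−4) + (−12w^3−72w^2−108w−48)
  w^4+5w^3+3w^2−5w−4 = (−(1/12)w+1/12)(−12w^3−72w^2−108w−48) + (0)
Last nonzero remainder: −12w^3−72w^2−108w−48. Dividing through by −12 gives the monic gcd w^3+6w^2+9w+4.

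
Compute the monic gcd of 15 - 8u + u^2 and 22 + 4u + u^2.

Euclidean algorithm in ℚ[u]:
  u^2 - 8u + 15 = (u^2 + 4u + 22) + (-12u - 7)
  u^2 + 4u + 22 = (-(1/12)u - 41/144)(-12u - 7) + (2881/144)
  -12u - 7 = (-(1728/2881)u - 1008/2881)(2881/144) + (0)
The last nonzero remainder is the constant 2881/144, so the polynomials are coprime and gcd = 1.

1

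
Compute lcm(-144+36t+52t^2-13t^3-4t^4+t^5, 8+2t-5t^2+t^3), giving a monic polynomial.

Apply the Euclidean algorithm:
  t^5-4t^4-13t^3+52t^2+36t-144 = (t^2+t-10)(t^3-5t^2+2t+8) + (-8t^2+48t-64)
  t^3-5t^2+2t+8 = (-(1/8)t-1/8)(-8t^2+48t-64) + (0)
Last nonzero remainder: -8t^2+48t-64. Dividing through by -8 gives the monic gcd t^2-6t+8.
Then lcm(f, g) = f·g / gcd(f, g); expanding and making the result monic gives the answer.

-144-108t+88t^2+39t^3-17t^4-3t^5+t^6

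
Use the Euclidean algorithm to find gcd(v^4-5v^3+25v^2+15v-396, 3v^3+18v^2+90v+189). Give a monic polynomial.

v+3

Euclidean algorithm in ℚ[v]:
  v^4-5v^3+25v^2+15v-396 = ((1/3)v-11/3)(3v^3+18v^2+90v+189) + (61v^2+282v+297)
  3v^3+18v^2+90v+189 = ((3/61)v+252/3721)(61v^2+282v+297) + ((209475/3721)v+628425/3721)
  61v^2+282v+297 = ((226981/209475)v+40931/23275)((209475/3721)v+628425/3721) + (0)
Last nonzero remainder: (209475/3721)v+628425/3721. Dividing through by 209475/3721 gives the monic gcd v+3.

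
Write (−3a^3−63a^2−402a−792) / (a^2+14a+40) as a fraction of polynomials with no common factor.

(−3a^2−51a−198)/(a+10)

By polynomial division,
  −3a^3−63a^2−402a−792 = (−3a−21)(a^2+14a+40) + (12a+48)
  a^2+14a+40 = ((1/12)a+5/6)(12a+48) + (0)
Last nonzero remainder: 12a+48. Dividing through by 12 gives the monic gcd a+4.
Cancel a+4 from numerator and denominator to get the reduced form.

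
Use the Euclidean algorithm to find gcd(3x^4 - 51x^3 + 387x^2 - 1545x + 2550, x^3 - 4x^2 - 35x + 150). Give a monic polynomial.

x^2 - 10x + 25

Euclidean algorithm in ℚ[x]:
  3x^4 - 51x^3 + 387x^2 - 1545x + 2550 = (3x - 39)(x^3 - 4x^2 - 35x + 150) + (336x^2 - 3360x + 8400)
  x^3 - 4x^2 - 35x + 150 = ((1/336)x + 1/56)(336x^2 - 3360x + 8400) + (0)
Last nonzero remainder: 336x^2 - 3360x + 8400. Dividing through by 336 gives the monic gcd x^2 - 10x + 25.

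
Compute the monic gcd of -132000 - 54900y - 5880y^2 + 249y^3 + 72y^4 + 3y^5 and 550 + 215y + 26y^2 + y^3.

550 + 215y + 26y^2 + y^3

Repeated division with remainder:
  3y^5 + 72y^4 + 249y^3 - 5880y^2 - 54900y - 132000 = (3y^2 - 6y - 240)(y^3 + 26y^2 + 215y + 550) + (0)
The last nonzero remainder y^3 + 26y^2 + 215y + 550 is already monic.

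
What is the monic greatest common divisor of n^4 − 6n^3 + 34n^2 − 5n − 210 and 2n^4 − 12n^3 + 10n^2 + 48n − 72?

Euclidean algorithm in ℚ[n]:
  n^4 − 6n^3 + 34n^2 − 5n − 210 = (1/2)(2n^4 − 12n^3 + 10n^2 + 48n − 72) + (29n^2 − 29n − 174)
  2n^4 − 12n^3 + 10n^2 + 48n − 72 = ((2/29)n^2 − (10/29)n + 12/29)(29n^2 − 29n − 174) + (0)
Last nonzero remainder: 29n^2 − 29n − 174. Dividing through by 29 gives the monic gcd n^2 − n − 6.

n^2 − n − 6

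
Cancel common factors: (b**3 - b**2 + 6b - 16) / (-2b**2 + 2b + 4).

Repeated division with remainder:
  b**3 - b**2 + 6b - 16 = (-(1/2)b)(-2b**2 + 2b + 4) + (8b - 16)
  -2b**2 + 2b + 4 = (-(1/4)b - 1/4)(8b - 16) + (0)
Last nonzero remainder: 8b - 16. Dividing through by 8 gives the monic gcd b - 2.
Cancel b - 2 from numerator and denominator to get the reduced form.

(-b**2 - b - 8)/(2b + 2)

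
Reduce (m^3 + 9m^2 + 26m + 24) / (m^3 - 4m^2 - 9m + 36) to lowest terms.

(m^2 + 6m + 8)/(m^2 - 7m + 12)

By polynomial division,
  m^3 + 9m^2 + 26m + 24 = (m^3 - 4m^2 - 9m + 36) + (13m^2 + 35m - 12)
  m^3 - 4m^2 - 9m + 36 = ((1/13)m - 87/169)(13m^2 + 35m - 12) + ((1680/169)m + 5040/169)
  13m^2 + 35m - 12 = ((2197/1680)m - 169/420)((1680/169)m + 5040/169) + (0)
Last nonzero remainder: (1680/169)m + 5040/169. Dividing through by 1680/169 gives the monic gcd m + 3.
Cancel m + 3 from numerator and denominator to get the reduced form.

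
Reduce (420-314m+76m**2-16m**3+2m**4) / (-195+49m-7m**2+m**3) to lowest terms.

Euclidean algorithm in ℚ[m]:
  2m**4-16m**3+76m**2-314m+420 = (2m-2)(m**3-7m**2+49m-195) + (-36m**2+174m+30)
  m**3-7m**2+49m-195 = (-(1/36)m+13/216)(-36m**2+174m+30) + ((1417/36)m-7085/36)
  -36m**2+174m+30 = (-(1296/1417)m-216/1417)((1417/36)m-7085/36) + (0)
Last nonzero remainder: (1417/36)m-7085/36. Dividing through by 1417/36 gives the monic gcd m-5.
Cancel m-5 from numerator and denominator to get the reduced form.

(-84+46m-6m**2+2m**3)/(39-2m+m**2)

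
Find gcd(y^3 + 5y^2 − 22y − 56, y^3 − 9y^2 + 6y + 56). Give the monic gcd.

y^2 − 2y − 8

Apply the Euclidean algorithm:
  y^3 + 5y^2 − 22y − 56 = (y^3 − 9y^2 + 6y + 56) + (14y^2 − 28y − 112)
  y^3 − 9y^2 + 6y + 56 = ((1/14)y − 1/2)(14y^2 − 28y − 112) + (0)
Last nonzero remainder: 14y^2 − 28y − 112. Dividing through by 14 gives the monic gcd y^2 − 2y − 8.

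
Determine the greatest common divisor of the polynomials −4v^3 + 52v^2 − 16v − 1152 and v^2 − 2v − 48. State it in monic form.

Repeated division with remainder:
  −4v^3 + 52v^2 − 16v − 1152 = (−4v + 44)(v^2 − 2v − 48) + (−120v + 960)
  v^2 − 2v − 48 = (−(1/120)v − 1/20)(−120v + 960) + (0)
Last nonzero remainder: −120v + 960. Dividing through by −120 gives the monic gcd v − 8.

v − 8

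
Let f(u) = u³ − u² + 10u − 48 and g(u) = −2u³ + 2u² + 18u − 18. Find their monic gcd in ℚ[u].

u − 3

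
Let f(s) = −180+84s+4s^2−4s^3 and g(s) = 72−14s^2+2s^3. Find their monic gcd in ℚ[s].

By polynomial division,
  −4s^3+4s^2+84s−180 = (−2)(2s^3−14s^2+72) + (−24s^2+84s−36)
  2s^3−14s^2+72 = (−(1/12)s+7/24)(−24s^2+84s−36) + (−(55/2)s+165/2)
  −24s^2+84s−36 = ((48/55)s−24/55)(−(55/2)s+165/2) + (0)
Last nonzero remainder: −(55/2)s+165/2. Dividing through by −55/2 gives the monic gcd s−3.

−3+s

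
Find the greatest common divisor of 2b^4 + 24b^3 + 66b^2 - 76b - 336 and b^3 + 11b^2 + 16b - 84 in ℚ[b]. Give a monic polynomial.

b^2 + 5b - 14

Apply the Euclidean algorithm:
  2b^4 + 24b^3 + 66b^2 - 76b - 336 = (2b + 2)(b^3 + 11b^2 + 16b - 84) + (12b^2 + 60b - 168)
  b^3 + 11b^2 + 16b - 84 = ((1/12)b + 1/2)(12b^2 + 60b - 168) + (0)
Last nonzero remainder: 12b^2 + 60b - 168. Dividing through by 12 gives the monic gcd b^2 + 5b - 14.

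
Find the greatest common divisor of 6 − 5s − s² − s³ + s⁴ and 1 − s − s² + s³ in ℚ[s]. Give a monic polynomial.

−1 + s

Apply the Euclidean algorithm:
  s⁴ − s³ − s² − 5s + 6 = (s)(s³ − s² − s + 1) + (−6s + 6)
  s³ − s² − s + 1 = (−(1/6)s² + 1/6)(−6s + 6) + (0)
Last nonzero remainder: −6s + 6. Dividing through by −6 gives the monic gcd s − 1.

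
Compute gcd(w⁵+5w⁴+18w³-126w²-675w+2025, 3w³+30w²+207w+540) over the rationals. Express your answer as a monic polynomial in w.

By polynomial division,
  w⁵+5w⁴+18w³-126w²-675w+2025 = ((1/3)w²-(5/3)w-1/3)(3w³+30w²+207w+540) + (49w²+294w+2205)
  3w³+30w²+207w+540 = ((3/49)w+12/49)(49w²+294w+2205) + (0)
Last nonzero remainder: 49w²+294w+2205. Dividing through by 49 gives the monic gcd w²+6w+45.

w²+6w+45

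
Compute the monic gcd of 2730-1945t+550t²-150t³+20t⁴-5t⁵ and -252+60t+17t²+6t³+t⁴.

-42+17t+t³

Apply the Euclidean algorithm:
  -5t⁵+20t⁴-150t³+550t²-1945t+2730 = (-5t+50)(t⁴+6t³+17t²+60t-252) + (-365t³-6205t+15330)
  t⁴+6t³+17t²+60t-252 = (-(1/365)t-6/365)(-365t³-6205t+15330) + (0)
Last nonzero remainder: -365t³-6205t+15330. Dividing through by -365 gives the monic gcd t³+17t-42.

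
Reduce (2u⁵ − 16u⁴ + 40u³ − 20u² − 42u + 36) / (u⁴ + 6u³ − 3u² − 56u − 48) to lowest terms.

(2u³ − 12u² + 22u − 12)/(u² + 8u + 16)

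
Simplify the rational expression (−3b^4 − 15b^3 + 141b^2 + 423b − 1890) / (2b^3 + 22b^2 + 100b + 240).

(−3b^3 + 3b^2 + 123b − 315)/(2b^2 + 10b + 40)

Repeated division with remainder:
  −3b^4 − 15b^3 + 141b^2 + 423b − 1890 = (−(3/2)b + 9)(2b^3 + 22b^2 + 100b + 240) + (93b^2 − 117b − 4050)
  2b^3 + 22b^2 + 100b + 240 = ((2/93)b + 760/2883)(93b^2 − 117b − 4050) + ((209440/961)b + 1256640/961)
  93b^2 − 117b − 4050 = ((89373/209440)b − 129735/41888)((209440/961)b + 1256640/961) + (0)
Last nonzero remainder: (209440/961)b + 1256640/961. Dividing through by 209440/961 gives the monic gcd b + 6.
Cancel b + 6 from numerator and denominator to get the reduced form.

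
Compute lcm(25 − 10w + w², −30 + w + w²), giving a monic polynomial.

150 − 35w − 4w² + w³

By polynomial division,
  w² − 10w + 25 = (w² + w − 30) + (−11w + 55)
  w² + w − 30 = (−(1/11)w − 6/11)(−11w + 55) + (0)
Last nonzero remainder: −11w + 55. Dividing through by −11 gives the monic gcd w − 5.
Then lcm(f, g) = f·g / gcd(f, g); expanding and making the result monic gives the answer.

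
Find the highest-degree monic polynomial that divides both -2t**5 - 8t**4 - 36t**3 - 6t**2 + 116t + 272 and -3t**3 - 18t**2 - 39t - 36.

By polynomial division,
  -2t**5 - 8t**4 - 36t**3 - 6t**2 + 116t + 272 = ((2/3)t**2 - (4/3)t + 34/3)(-3t**3 - 18t**2 - 39t - 36) + (170t**2 + 510t + 680)
  -3t**3 - 18t**2 - 39t - 36 = (-(3/170)t - 9/170)(170t**2 + 510t + 680) + (0)
Last nonzero remainder: 170t**2 + 510t + 680. Dividing through by 170 gives the monic gcd t**2 + 3t + 4.

t**2 + 3t + 4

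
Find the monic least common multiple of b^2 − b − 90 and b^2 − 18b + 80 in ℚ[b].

b^3 − 9b^2 − 82b + 720

By polynomial division,
  b^2 − b − 90 = (b^2 − 18b + 80) + (17b − 170)
  b^2 − 18b + 80 = ((1/17)b − 8/17)(17b − 170) + (0)
Last nonzero remainder: 17b − 170. Dividing through by 17 gives the monic gcd b − 10.
Then lcm(f, g) = f·g / gcd(f, g); expanding and making the result monic gives the answer.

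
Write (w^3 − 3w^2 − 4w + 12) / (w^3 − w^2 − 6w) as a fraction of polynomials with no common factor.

Apply the Euclidean algorithm:
  w^3 − 3w^2 − 4w + 12 = (w^3 − w^2 − 6w) + (−2w^2 + 2w + 12)
  w^3 − w^2 − 6w = (−(1/2)w)(−2w^2 + 2w + 12) + (0)
Last nonzero remainder: −2w^2 + 2w + 12. Dividing through by −2 gives the monic gcd w^2 − w − 6.
Cancel w^2 − w − 6 from numerator and denominator to get the reduced form.

(w − 2)/(w)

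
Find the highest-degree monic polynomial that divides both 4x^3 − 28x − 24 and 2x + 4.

x + 2

Repeated division with remainder:
  4x^3 − 28x − 24 = (2x^2 − 4x − 6)(2x + 4) + (0)
Last nonzero remainder: 2x + 4. Dividing through by 2 gives the monic gcd x + 2.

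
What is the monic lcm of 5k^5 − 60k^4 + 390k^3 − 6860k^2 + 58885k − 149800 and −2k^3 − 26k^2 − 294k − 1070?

Apply the Euclidean algorithm:
  5k^5 − 60k^4 + 390k^3 − 6860k^2 + 58885k − 149800 = (−(5/2)k^2 + (125/2)k − 640)(−2k^3 − 26k^2 − 294k − 1070) + (−7800k^2 − 62400k − 834600)
  −2k^3 − 26k^2 − 294k − 1070 = ((1/3900)k + 1/780)(−7800k^2 − 62400k − 834600) + (0)
Last nonzero remainder: −7800k^2 − 62400k − 834600. Dividing through by −7800 gives the monic gcd k^2 + 8k + 107.
Then lcm(f, g) = f·g / gcd(f, g); expanding and making the result monic gives the answer.

k^6 − 7k^5 + 18k^4 − 982k^3 + 4917k^2 + 28925k − 149800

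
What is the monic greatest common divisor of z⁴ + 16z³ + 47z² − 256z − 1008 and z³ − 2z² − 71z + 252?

z² + 5z − 36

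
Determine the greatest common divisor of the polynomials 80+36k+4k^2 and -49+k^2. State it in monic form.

By polynomial division,
  4k^2+36k+80 = (4)(k^2-49) + (36k+276)
  k^2-49 = ((1/36)k-23/108)(36k+276) + (88/9)
  36k+276 = ((81/22)k+621/22)(88/9) + (0)
The last nonzero remainder is the constant 88/9, so the polynomials are coprime and gcd = 1.

1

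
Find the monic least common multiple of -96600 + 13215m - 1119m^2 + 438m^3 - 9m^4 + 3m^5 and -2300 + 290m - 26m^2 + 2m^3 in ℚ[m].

By polynomial division,
  3m^5 - 9m^4 + 438m^3 - 1119m^2 + 13215m - 96600 = ((3/2)m^2 + 15m + 393/2)(2m^3 - 26m^2 + 290m - 2300) + (3090m^2 - 9270m + 355350)
  2m^3 - 26m^2 + 290m - 2300 = ((1/1545)m - 2/309)(3090m^2 - 9270m + 355350) + (0)
Last nonzero remainder: 3090m^2 - 9270m + 355350. Dividing through by 3090 gives the monic gcd m^2 - 3m + 115.
Then lcm(f, g) = f·g / gcd(f, g); expanding and making the result monic gives the answer.

322000 - 76250m + 8135m^2 - 1833m^3 + 176m^4 - 13m^5 + m^6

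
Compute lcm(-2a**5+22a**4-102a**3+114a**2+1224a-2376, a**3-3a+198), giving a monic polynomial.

Repeated division with remainder:
  -2a**5+22a**4-102a**3+114a**2+1224a-2376 = (-2a**2+22a-108)(a**3-3a+198) + (576a**2-3456a+19008)
  a**3-3a+198 = ((1/576)a+1/96)(576a**2-3456a+19008) + (0)
Last nonzero remainder: 576a**2-3456a+19008. Dividing through by 576 gives the monic gcd a**2-6a+33.
Then lcm(f, g) = f·g / gcd(f, g); expanding and making the result monic gives the answer.

a**6-5a**5-15a**4+249a**3-954a**2-2484a+7128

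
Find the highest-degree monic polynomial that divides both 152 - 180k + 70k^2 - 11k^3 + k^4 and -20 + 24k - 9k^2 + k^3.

By polynomial division,
  k^4 - 11k^3 + 70k^2 - 180k + 152 = (k - 2)(k^3 - 9k^2 + 24k - 20) + (28k^2 - 112k + 112)
  k^3 - 9k^2 + 24k - 20 = ((1/28)k - 5/28)(28k^2 - 112k + 112) + (0)
Last nonzero remainder: 28k^2 - 112k + 112. Dividing through by 28 gives the monic gcd k^2 - 4k + 4.

4 - 4k + k^2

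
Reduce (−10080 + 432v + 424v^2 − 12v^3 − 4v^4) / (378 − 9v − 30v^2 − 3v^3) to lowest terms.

(1680 − 352v − 12v^2 + 4v^3)/(−63 + 12v + 3v^2)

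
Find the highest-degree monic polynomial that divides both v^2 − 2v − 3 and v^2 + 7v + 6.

Euclidean algorithm in ℚ[v]:
  v^2 − 2v − 3 = (v^2 + 7v + 6) + (−9v − 9)
  v^2 + 7v + 6 = (−(1/9)v − 2/3)(−9v − 9) + (0)
Last nonzero remainder: −9v − 9. Dividing through by −9 gives the monic gcd v + 1.

v + 1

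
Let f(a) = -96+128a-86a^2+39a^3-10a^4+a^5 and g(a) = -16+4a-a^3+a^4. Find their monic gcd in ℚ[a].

Repeated division with remainder:
  a^5-10a^4+39a^3-86a^2+128a-96 = (a-9)(a^4-a^3+4a-16) + (30a^3-90a^2+180a-240)
  a^4-a^3+4a-16 = ((1/30)a+1/15)(30a^3-90a^2+180a-240) + (0)
Last nonzero remainder: 30a^3-90a^2+180a-240. Dividing through by 30 gives the monic gcd a^3-3a^2+6a-8.

-8+6a-3a^2+a^3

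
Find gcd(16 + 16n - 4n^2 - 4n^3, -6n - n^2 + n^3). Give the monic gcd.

Repeated division with remainder:
  -4n^3 - 4n^2 + 16n + 16 = (-4)(n^3 - n^2 - 6n) + (-8n^2 - 8n + 16)
  n^3 - n^2 - 6n = (-(1/8)n + 1/4)(-8n^2 - 8n + 16) + (-2n - 4)
  -8n^2 - 8n + 16 = (4n - 4)(-2n - 4) + (0)
Last nonzero remainder: -2n - 4. Dividing through by -2 gives the monic gcd n + 2.

2 + n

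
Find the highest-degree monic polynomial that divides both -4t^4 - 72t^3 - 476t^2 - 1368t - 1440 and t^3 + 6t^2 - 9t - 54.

t^2 + 9t + 18

Euclidean algorithm in ℚ[t]:
  -4t^4 - 72t^3 - 476t^2 - 1368t - 1440 = (-4t - 48)(t^3 + 6t^2 - 9t - 54) + (-224t^2 - 2016t - 4032)
  t^3 + 6t^2 - 9t - 54 = (-(1/224)t + 3/224)(-224t^2 - 2016t - 4032) + (0)
Last nonzero remainder: -224t^2 - 2016t - 4032. Dividing through by -224 gives the monic gcd t^2 + 9t + 18.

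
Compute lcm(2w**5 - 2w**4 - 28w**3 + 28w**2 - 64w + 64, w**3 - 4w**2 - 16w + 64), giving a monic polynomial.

w**6 - 5w**5 - 10w**4 + 70w**3 - 88w**2 + 160w - 128

Euclidean algorithm in ℚ[w]:
  2w**5 - 2w**4 - 28w**3 + 28w**2 - 64w + 64 = (2w**2 + 6w + 28)(w**3 - 4w**2 - 16w + 64) + (108w**2 - 1728)
  w**3 - 4w**2 - 16w + 64 = ((1/108)w - 1/27)(108w**2 - 1728) + (0)
Last nonzero remainder: 108w**2 - 1728. Dividing through by 108 gives the monic gcd w**2 - 16.
Then lcm(f, g) = f·g / gcd(f, g); expanding and making the result monic gives the answer.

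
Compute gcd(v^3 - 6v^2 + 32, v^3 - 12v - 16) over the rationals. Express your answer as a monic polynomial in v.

v^2 - 2v - 8

Apply the Euclidean algorithm:
  v^3 - 6v^2 + 32 = (v^3 - 12v - 16) + (-6v^2 + 12v + 48)
  v^3 - 12v - 16 = (-(1/6)v - 1/3)(-6v^2 + 12v + 48) + (0)
Last nonzero remainder: -6v^2 + 12v + 48. Dividing through by -6 gives the monic gcd v^2 - 2v - 8.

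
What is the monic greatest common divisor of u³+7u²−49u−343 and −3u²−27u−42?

Euclidean algorithm in ℚ[u]:
  u³+7u²−49u−343 = (−(1/3)u+2/3)(−3u²−27u−42) + (−45u−315)
  −3u²−27u−42 = ((1/15)u+2/15)(−45u−315) + (0)
Last nonzero remainder: −45u−315. Dividing through by −45 gives the monic gcd u+7.

u+7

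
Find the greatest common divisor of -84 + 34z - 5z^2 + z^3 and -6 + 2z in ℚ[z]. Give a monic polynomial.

-3 + z

Euclidean algorithm in ℚ[z]:
  z^3 - 5z^2 + 34z - 84 = ((1/2)z^2 - z + 14)(2z - 6) + (0)
Last nonzero remainder: 2z - 6. Dividing through by 2 gives the monic gcd z - 3.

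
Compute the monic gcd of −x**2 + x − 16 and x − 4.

By polynomial division,
  −x**2 + x − 16 = (−x − 3)(x − 4) + (−28)
  x − 4 = (−(1/28)x + 1/7)(−28) + (0)
The last nonzero remainder is the constant −28, so the polynomials are coprime and gcd = 1.

1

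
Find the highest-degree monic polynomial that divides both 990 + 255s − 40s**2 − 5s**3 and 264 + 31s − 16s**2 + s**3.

Apply the Euclidean algorithm:
  −5s**3 − 40s**2 + 255s + 990 = (−5)(s**3 − 16s**2 + 31s + 264) + (−120s**2 + 410s + 2310)
  s**3 − 16s**2 + 31s + 264 = (−(1/120)s + 151/1440)(−120s**2 + 410s + 2310) + ((1045/144)s + 1045/48)
  −120s**2 + 410s + 2310 = (−(3456/209)s + 2016/19)((1045/144)s + 1045/48) + (0)
Last nonzero remainder: (1045/144)s + 1045/48. Dividing through by 1045/144 gives the monic gcd s + 3.

3 + s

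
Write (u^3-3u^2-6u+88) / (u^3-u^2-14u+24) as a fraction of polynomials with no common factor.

(u^2-7u+22)/(u^2-5u+6)

Repeated division with remainder:
  u^3-3u^2-6u+88 = (u^3-u^2-14u+24) + (-2u^2+8u+64)
  u^3-u^2-14u+24 = (-(1/2)u-3/2)(-2u^2+8u+64) + (30u+120)
  -2u^2+8u+64 = (-(1/15)u+8/15)(30u+120) + (0)
Last nonzero remainder: 30u+120. Dividing through by 30 gives the monic gcd u+4.
Cancel u+4 from numerator and denominator to get the reduced form.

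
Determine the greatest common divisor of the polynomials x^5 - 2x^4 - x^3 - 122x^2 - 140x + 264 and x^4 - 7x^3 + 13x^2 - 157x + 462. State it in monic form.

x^2 + 3x + 22

Euclidean algorithm in ℚ[x]:
  x^5 - 2x^4 - x^3 - 122x^2 - 140x + 264 = (x + 5)(x^4 - 7x^3 + 13x^2 - 157x + 462) + (21x^3 - 30x^2 + 183x - 2046)
  x^4 - 7x^3 + 13x^2 - 157x + 462 = ((1/21)x - 13/49)(21x^3 - 30x^2 + 183x - 2046) + (-(180/49)x^2 - (540/49)x - 3960/49)
  21x^3 - 30x^2 + 183x - 2046 = (-(343/60)x + 1519/60)(-(180/49)x^2 - (540/49)x - 3960/49) + (0)
Last nonzero remainder: -(180/49)x^2 - (540/49)x - 3960/49. Dividing through by -180/49 gives the monic gcd x^2 + 3x + 22.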